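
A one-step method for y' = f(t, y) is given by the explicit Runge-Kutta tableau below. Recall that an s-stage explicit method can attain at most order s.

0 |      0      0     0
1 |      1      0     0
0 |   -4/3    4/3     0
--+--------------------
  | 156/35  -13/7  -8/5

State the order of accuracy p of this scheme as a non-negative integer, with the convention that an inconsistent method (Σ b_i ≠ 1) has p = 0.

1

b = (156/35, -13/7, -8/5)
c = (0, 1, 0)
Ac = (0, 0, 4/3)
Σ b_i: 156/35·1 + (-13/7)·1 + (-8/5)·1 = 1 ✓
b·c: (-13/7)·1 = -13/7 ≠ 1/2 ⇒ order 1.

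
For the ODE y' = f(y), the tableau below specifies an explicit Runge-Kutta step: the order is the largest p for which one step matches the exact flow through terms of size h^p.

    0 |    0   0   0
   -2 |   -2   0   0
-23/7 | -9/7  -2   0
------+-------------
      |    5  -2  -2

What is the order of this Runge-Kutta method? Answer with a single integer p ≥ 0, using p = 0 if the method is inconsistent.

b = (5, -2, -2)
c = (0, -2, -23/7)
Ac = (0, 0, 4)
Σ b_i: 5·1 + (-2)·1 + (-2)·1 = 1 ✓
b·c: (-2)·(-2) + (-2)·(-23/7) = 74/7 ≠ 1/2 ⇒ order 1.

1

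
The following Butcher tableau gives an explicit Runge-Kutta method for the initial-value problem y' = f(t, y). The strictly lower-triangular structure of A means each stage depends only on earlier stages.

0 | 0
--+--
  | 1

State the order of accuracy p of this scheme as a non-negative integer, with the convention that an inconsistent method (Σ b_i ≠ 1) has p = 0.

1

b = (1)
c = (0)
Σ b_i: 1·1 = 1 ✓; 1 stage ⇒ order 1.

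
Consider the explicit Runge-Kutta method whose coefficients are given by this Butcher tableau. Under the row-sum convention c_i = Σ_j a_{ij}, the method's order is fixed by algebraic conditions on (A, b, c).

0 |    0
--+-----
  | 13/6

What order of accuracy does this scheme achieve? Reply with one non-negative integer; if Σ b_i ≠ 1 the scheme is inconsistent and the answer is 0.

b = (13/6)
c = (0)
Σ b_i: 13/6·1 = 13/6 ≠ 1 ⇒ order 0.

0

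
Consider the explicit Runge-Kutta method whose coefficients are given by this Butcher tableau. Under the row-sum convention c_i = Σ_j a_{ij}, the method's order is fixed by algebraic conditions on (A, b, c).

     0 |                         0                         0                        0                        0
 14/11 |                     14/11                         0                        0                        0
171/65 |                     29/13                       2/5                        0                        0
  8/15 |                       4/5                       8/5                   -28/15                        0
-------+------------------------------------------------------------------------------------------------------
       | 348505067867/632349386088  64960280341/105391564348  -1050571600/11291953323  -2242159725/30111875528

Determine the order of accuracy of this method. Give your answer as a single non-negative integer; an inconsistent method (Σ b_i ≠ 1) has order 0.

b = (348505067867/632349386088, 64960280341/105391564348, -1050571600/11291953323, -2242159725/30111875528)
c = (0, 14/11, 171/65, 8/15)
Ac = (0, 0, 28/55, -10276/3575)
Σ b_i: 348505067867/632349386088·1 + 64960280341/105391564348·1 + (-1050571600/11291953323)·1 + (-2242159725/30111875528)·1 = 1 ✓
b·c: 64960280341/105391564348·14/11 + (-1050571600/11291953323)·171/65 + (-2242159725/30111875528)·8/15 = 1/2 ✓
b·c²: 64960280341/105391564348·196/121 + (-1050571600/11291953323)·29241/4225 + (-2242159725/30111875528)·64/225 = 1/3 ✓
b·Ac: (-1050571600/11291953323)·28/55 + (-2242159725/30111875528)·(-10276/3575) = 1/6 ✓
b·c³: 64960280341/105391564348·2744/1331 + (-1050571600/11291953323)·5000211/274625 + (-2242159725/30111875528)·512/3375 = -10525286471174/24221239877835 ≠ 1/4 ⇒ order 3.
b·(c∘Ac): (-1050571600/11291953323)·4788/3575 + (-2242159725/30111875528)·(-82208/53625) = -309194252/29574163465 ≠ 1/8
b·Ac²: (-1050571600/11291953323)·392/605 + (-2242159725/30111875528)·(-26398036/2556125) = 1634827032403/2306784750270 ≠ 1/12
b·A²c: (-2242159725/30111875528)·(-784/825) = 59790926/844976099 ≠ 1/24

3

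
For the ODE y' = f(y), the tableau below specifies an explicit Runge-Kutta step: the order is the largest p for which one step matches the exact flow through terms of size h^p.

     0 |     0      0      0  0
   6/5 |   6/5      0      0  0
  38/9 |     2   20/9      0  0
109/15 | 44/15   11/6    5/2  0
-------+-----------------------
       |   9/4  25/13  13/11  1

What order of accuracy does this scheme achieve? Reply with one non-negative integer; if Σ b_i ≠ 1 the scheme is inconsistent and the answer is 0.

0

b = (9/4, 25/13, 13/11, 1)
c = (0, 6/5, 38/9, 109/15)
Ac = (0, 0, 8/3, 574/45)
Σ b_i: 9/4·1 + 25/13·1 + 13/11·1 + 1·1 = 3635/572 ≠ 1 ⇒ order 0.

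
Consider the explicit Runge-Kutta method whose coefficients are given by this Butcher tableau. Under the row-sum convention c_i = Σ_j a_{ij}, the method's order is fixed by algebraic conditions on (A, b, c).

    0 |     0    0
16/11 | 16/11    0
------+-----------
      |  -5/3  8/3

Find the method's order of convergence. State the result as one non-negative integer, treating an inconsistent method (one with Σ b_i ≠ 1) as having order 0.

b = (-5/3, 8/3)
c = (0, 16/11)
Σ b_i: (-5/3)·1 + 8/3·1 = 1 ✓
b·c: 8/3·16/11 = 128/33 ≠ 1/2 ⇒ order 1.

1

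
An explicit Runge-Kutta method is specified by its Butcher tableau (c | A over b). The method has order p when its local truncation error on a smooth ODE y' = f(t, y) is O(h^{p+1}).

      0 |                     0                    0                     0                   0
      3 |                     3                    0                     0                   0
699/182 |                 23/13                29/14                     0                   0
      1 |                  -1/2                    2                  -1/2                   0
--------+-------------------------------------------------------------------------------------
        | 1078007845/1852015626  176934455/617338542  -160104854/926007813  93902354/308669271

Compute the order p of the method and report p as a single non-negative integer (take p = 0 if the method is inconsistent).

3

b = (1078007845/1852015626, 176934455/617338542, -160104854/926007813, 93902354/308669271)
c = (0, 3, 699/182, 1)
Ac = (0, 0, 87/14, 1485/364)
Σ b_i: 1078007845/1852015626·1 + 176934455/617338542·1 + (-160104854/926007813)·1 + 93902354/308669271·1 = 1 ✓
b·c: 176934455/617338542·3 + (-160104854/926007813)·699/182 + 93902354/308669271·1 = 1/2 ✓
b·c²: 176934455/617338542·9 + (-160104854/926007813)·488601/33124 + 93902354/308669271·1 = 1/3 ✓
b·Ac: (-160104854/926007813)·87/14 + 93902354/308669271·1485/364 = 1/6 ✓
b·c³: 176934455/617338542·27 + (-160104854/926007813)·341532099/6028568 + 93902354/308669271·1 = -28127699755/16050802092 ≠ 1/4 ⇒ order 3.
b·(c∘Ac): (-160104854/926007813)·60813/2548 + 93902354/308669271·1485/364 = -296882591/102889757 ≠ 1/8
b·Ac²: (-160104854/926007813)·261/14 + 93902354/308669271·703863/66248 = 332941171/37451871548 ≠ 1/12
b·A²c: 93902354/308669271·(-87/28) = -194512019/205779514 ≠ 1/24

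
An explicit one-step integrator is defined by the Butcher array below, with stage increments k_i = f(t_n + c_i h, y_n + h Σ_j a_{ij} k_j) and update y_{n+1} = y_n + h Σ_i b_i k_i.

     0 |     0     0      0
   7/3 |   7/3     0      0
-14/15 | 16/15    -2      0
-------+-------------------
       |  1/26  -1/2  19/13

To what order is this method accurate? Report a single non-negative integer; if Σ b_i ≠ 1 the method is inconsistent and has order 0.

1

b = (1/26, -1/2, 19/13)
c = (0, 7/3, -14/15)
Ac = (0, 0, -14/3)
Σ b_i: 1/26·1 + (-1/2)·1 + 19/13·1 = 1 ✓
b·c: (-1/2)·7/3 + 19/13·(-14/15) = -329/130 ≠ 1/2 ⇒ order 1.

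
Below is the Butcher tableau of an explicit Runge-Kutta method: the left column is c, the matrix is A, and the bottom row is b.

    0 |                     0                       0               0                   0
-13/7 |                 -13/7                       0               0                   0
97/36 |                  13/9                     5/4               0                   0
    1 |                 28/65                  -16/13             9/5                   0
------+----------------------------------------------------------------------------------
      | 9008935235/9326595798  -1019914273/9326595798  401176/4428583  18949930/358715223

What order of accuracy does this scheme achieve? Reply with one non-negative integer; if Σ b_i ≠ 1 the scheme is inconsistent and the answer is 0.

3

b = (9008935235/9326595798, -1019914273/9326595798, 401176/4428583, 18949930/358715223)
c = (0, -13/7, 97/36, 1)
Ac = (0, 0, -65/28, 999/140)
Σ b_i: 9008935235/9326595798·1 + (-1019914273/9326595798)·1 + 401176/4428583·1 + 18949930/358715223·1 = 1 ✓
b·c: (-1019914273/9326595798)·(-13/7) + 401176/4428583·97/36 + 18949930/358715223·1 = 1/2 ✓
b·c²: (-1019914273/9326595798)·169/49 + 401176/4428583·9409/1296 + 18949930/358715223·1 = 1/3 ✓
b·Ac: 401176/4428583·(-65/28) + 18949930/358715223·999/140 = 1/6 ✓
b·c³: (-1019914273/9326595798)·(-2197/343) + 401176/4428583·912673/46656 + 18949930/358715223·1 = 65223048815/25827496056 ≠ 1/4 ⇒ order 3.
b·(c∘Ac): 401176/4428583·(-6305/1008) + 18949930/358715223·999/140 = -52916306/279000729 ≠ 1/8
b·Ac²: 401176/4428583·845/196 + 18949930/358715223·311281/35280 = 154875451399/180792472392 ≠ 1/12
b·A²c: 18949930/358715223·(-117/28) = -123174545/558001458 ≠ 1/24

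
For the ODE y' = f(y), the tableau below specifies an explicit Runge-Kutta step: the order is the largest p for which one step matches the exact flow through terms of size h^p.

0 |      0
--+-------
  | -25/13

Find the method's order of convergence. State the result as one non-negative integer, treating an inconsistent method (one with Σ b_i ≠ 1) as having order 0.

b = (-25/13)
c = (0)
Σ b_i: (-25/13)·1 = -25/13 ≠ 1 ⇒ order 0.

0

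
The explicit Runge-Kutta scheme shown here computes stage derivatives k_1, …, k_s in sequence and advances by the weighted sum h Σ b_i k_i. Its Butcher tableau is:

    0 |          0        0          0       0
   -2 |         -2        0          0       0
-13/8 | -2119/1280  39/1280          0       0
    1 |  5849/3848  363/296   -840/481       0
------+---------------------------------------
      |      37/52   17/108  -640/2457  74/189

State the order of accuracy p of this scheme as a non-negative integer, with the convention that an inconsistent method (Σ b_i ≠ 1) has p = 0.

4

b = (37/52, 17/108, -640/2457, 74/189)
c = (0, -2, -13/8, 1)
Ac = (0, 0, -39/640, 57/148)
Σ b_i: 37/52·1 + 17/108·1 + (-640/2457)·1 + 74/189·1 = 1 ✓
b·c: 17/108·(-2) + (-640/2457)·(-13/8) + 74/189·1 = 1/2 ✓
b·c²: 17/108·4 + (-640/2457)·169/64 + 74/189·1 = 1/3 ✓
b·Ac: (-640/2457)·(-39/640) + 74/189·57/148 = 1/6 ✓
b·c³: 17/108·(-8) + (-640/2457)·(-2197/512) + 74/189·1 = 1/4 ✓
b·(c∘Ac): (-640/2457)·507/5120 + 74/189·57/148 = 1/8 ✓
b·Ac²: (-640/2457)·39/320 + 74/189·87/296 = 1/12 ✓
b·A²c: 74/189·63/592 = 1/24 ✓; 4 stages ⇒ order 4.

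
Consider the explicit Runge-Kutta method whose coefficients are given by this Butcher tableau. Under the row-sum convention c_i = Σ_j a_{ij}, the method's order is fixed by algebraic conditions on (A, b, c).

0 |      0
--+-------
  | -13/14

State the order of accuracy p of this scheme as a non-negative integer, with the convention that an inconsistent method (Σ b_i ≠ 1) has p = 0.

0

b = (-13/14)
c = (0)
Σ b_i: (-13/14)·1 = -13/14 ≠ 1 ⇒ order 0.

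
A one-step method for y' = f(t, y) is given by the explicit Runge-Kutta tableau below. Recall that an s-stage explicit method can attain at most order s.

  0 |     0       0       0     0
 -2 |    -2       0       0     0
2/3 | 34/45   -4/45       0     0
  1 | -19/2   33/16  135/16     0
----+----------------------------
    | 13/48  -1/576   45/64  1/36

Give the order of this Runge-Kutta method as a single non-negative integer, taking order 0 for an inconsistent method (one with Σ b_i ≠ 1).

b = (13/48, -1/576, 45/64, 1/36)
c = (0, -2, 2/3, 1)
Ac = (0, 0, 8/45, 3/2)
Σ b_i: 13/48·1 + (-1/576)·1 + 45/64·1 + 1/36·1 = 1 ✓
b·c: (-1/576)·(-2) + 45/64·2/3 + 1/36·1 = 1/2 ✓
b·c²: (-1/576)·4 + 45/64·4/9 + 1/36·1 = 1/3 ✓
b·Ac: 45/64·8/45 + 1/36·3/2 = 1/6 ✓
b·c³: (-1/576)·(-8) + 45/64·8/27 + 1/36·1 = 1/4 ✓
b·(c∘Ac): 45/64·16/135 + 1/36·3/2 = 1/8 ✓
b·Ac²: 45/64·(-16/45) + 1/36·12 = 1/12 ✓
b·A²c: 1/36·3/2 = 1/24 ✓; 4 stages ⇒ order 4.

4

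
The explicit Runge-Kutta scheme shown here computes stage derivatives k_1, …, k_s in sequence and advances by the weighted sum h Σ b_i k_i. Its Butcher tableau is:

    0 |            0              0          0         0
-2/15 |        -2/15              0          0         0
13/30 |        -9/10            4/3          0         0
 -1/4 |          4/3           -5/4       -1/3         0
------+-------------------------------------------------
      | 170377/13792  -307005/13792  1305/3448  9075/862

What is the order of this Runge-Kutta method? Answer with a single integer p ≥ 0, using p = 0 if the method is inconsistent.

b = (170377/13792, -307005/13792, 1305/3448, 9075/862)
c = (0, -2/15, 13/30, -1/4)
Ac = (0, 0, -8/45, 1/45)
Σ b_i: 170377/13792·1 + (-307005/13792)·1 + 1305/3448·1 + 9075/862·1 = 1 ✓
b·c: (-307005/13792)·(-2/15) + 1305/3448·13/30 + 9075/862·(-1/4) = 1/2 ✓
b·c²: (-307005/13792)·4/225 + 1305/3448·169/900 + 9075/862·1/16 = 1/3 ✓
b·Ac: 1305/3448·(-8/45) + 9075/862·1/45 = 1/6 ✓
b·c³: (-307005/13792)·(-8/3375) + 1305/3448·2197/27000 + 9075/862·(-1/64) = -1004653/12412800 ≠ 1/4 ⇒ order 3.
b·(c∘Ac): 1305/3448·(-52/675) + 9075/862·(-1/180) = -1511/17240 ≠ 1/8
b·Ac²: 1305/3448·16/675 + 9075/862·(-229/2700) = -137153/155160 ≠ 1/12
b·A²c: 9075/862·8/135 = 2420/3879 ≠ 1/24

3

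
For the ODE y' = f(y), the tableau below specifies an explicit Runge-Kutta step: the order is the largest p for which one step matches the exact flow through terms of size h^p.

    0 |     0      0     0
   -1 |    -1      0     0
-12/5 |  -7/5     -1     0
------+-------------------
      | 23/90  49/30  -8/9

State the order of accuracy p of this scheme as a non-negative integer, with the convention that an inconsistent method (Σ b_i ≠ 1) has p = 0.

2

b = (23/90, 49/30, -8/9)
c = (0, -1, -12/5)
Ac = (0, 0, 1)
Σ b_i: 23/90·1 + 49/30·1 + (-8/9)·1 = 1 ✓
b·c: 49/30·(-1) + (-8/9)·(-12/5) = 1/2 ✓
b·c²: 49/30·1 + (-8/9)·144/25 = -523/150 ≠ 1/3 ⇒ order 2.
b·Ac: (-8/9)·1 = -8/9 ≠ 1/6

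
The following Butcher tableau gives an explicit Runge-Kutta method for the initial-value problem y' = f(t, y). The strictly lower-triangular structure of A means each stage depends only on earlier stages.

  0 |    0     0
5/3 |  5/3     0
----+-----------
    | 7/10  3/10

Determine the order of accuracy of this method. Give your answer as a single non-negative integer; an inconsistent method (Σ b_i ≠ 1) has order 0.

2

b = (7/10, 3/10)
c = (0, 5/3)
Σ b_i: 7/10·1 + 3/10·1 = 1 ✓
b·c: 3/10·5/3 = 1/2 ✓; 2 stages ⇒ order 2.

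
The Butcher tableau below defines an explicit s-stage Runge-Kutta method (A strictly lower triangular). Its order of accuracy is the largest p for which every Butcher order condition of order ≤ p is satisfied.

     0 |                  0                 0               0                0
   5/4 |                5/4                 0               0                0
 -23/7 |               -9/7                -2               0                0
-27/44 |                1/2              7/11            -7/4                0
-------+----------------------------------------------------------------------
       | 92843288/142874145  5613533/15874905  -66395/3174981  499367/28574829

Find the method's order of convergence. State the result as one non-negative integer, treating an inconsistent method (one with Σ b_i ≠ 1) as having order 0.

b = (92843288/142874145, 5613533/15874905, -66395/3174981, 499367/28574829)
c = (0, 5/4, -23/7, -27/44)
Ac = (0, 0, -5/2, 72/11)
Σ b_i: 92843288/142874145·1 + 5613533/15874905·1 + (-66395/3174981)·1 + 499367/28574829·1 = 1 ✓
b·c: 5613533/15874905·5/4 + (-66395/3174981)·(-23/7) + 499367/28574829·(-27/44) = 1/2 ✓
b·c²: 5613533/15874905·25/16 + (-66395/3174981)·529/49 + 499367/28574829·729/1936 = 1/3 ✓
b·Ac: (-66395/3174981)·(-5/2) + 499367/28574829·72/11 = 1/6 ✓
b·c³: 5613533/15874905·125/64 + (-66395/3174981)·(-12167/343) + 499367/28574829·(-19683/85184) = 3724869237/2607717728 ≠ 1/4 ⇒ order 3.
b·(c∘Ac): (-66395/3174981)·115/14 + 499367/28574829·(-486/121) = -1536491/6349962 ≠ 1/8
b·Ac²: (-66395/3174981)·(-25/8) + 499367/28574829·(-22051/1232) = -791904997/3200380848 ≠ 1/12
b·A²c: 499367/28574829·35/8 = 17477845/228598632 ≠ 1/24

3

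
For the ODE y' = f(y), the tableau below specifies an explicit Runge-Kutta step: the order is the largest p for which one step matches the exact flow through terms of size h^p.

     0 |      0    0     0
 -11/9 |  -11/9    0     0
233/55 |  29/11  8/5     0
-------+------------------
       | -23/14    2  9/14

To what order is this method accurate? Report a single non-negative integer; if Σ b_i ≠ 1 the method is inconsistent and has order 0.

b = (-23/14, 2, 9/14)
c = (0, -11/9, 233/55)
Ac = (0, 0, -88/45)
Σ b_i: (-23/14)·1 + 2·1 + 9/14·1 = 1 ✓
b·c: 2·(-11/9) + 9/14·233/55 = 1933/6930 ≠ 1/2 ⇒ order 1.

1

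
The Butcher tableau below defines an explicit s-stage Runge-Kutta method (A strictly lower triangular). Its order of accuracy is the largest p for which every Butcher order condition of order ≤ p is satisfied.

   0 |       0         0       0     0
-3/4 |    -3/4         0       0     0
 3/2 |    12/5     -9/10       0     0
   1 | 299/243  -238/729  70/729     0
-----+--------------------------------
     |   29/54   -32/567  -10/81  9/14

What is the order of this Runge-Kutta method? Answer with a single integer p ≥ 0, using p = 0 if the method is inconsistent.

b = (29/54, -32/567, -10/81, 9/14)
c = (0, -3/4, 3/2, 1)
Ac = (0, 0, 27/40, 7/18)
Σ b_i: 29/54·1 + (-32/567)·1 + (-10/81)·1 + 9/14·1 = 1 ✓
b·c: (-32/567)·(-3/4) + (-10/81)·3/2 + 9/14·1 = 1/2 ✓
b·c²: (-32/567)·9/16 + (-10/81)·9/4 + 9/14·1 = 1/3 ✓
b·Ac: (-10/81)·27/40 + 9/14·7/18 = 1/6 ✓
b·c³: (-32/567)·(-27/64) + (-10/81)·27/8 + 9/14·1 = 1/4 ✓
b·(c∘Ac): (-10/81)·81/80 + 9/14·7/18 = 1/8 ✓
b·Ac²: (-10/81)·(-81/160) + 9/14·7/216 = 1/12 ✓
b·A²c: 9/14·7/108 = 1/24 ✓; 4 stages ⇒ order 4.

4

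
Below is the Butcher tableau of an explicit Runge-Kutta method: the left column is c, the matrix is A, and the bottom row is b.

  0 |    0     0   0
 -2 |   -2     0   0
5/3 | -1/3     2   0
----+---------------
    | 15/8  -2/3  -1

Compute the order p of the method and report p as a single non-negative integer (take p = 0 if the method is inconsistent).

b = (15/8, -2/3, -1)
c = (0, -2, 5/3)
Ac = (0, 0, -4)
Σ b_i: 15/8·1 + (-2/3)·1 + (-1)·1 = 5/24 ≠ 1 ⇒ order 0.

0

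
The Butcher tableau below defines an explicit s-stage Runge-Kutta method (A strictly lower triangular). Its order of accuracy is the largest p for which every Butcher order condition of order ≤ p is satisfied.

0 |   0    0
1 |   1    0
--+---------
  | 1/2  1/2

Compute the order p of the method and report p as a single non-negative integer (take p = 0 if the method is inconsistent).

b = (1/2, 1/2)
c = (0, 1)
Σ b_i: 1/2·1 + 1/2·1 = 1 ✓
b·c: 1/2·1 = 1/2 ✓; 2 stages ⇒ order 2.

2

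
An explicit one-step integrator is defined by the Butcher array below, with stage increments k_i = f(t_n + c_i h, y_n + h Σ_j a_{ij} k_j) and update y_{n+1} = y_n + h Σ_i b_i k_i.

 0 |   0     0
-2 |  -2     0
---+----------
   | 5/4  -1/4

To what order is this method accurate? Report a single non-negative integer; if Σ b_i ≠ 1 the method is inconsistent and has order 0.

b = (5/4, -1/4)
c = (0, -2)
Σ b_i: 5/4·1 + (-1/4)·1 = 1 ✓
b·c: (-1/4)·(-2) = 1/2 ✓; 2 stages ⇒ order 2.

2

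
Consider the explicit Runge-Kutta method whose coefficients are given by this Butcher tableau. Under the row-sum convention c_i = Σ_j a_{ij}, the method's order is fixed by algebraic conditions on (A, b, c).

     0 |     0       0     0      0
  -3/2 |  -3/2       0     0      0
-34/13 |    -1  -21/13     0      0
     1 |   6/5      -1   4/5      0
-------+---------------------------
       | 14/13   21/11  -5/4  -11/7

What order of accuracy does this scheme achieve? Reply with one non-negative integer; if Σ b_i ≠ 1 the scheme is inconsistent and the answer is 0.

0

b = (14/13, 21/11, -5/4, -11/7)
c = (0, -3/2, -34/13, 1)
Ac = (0, 0, 63/26, -77/130)
Σ b_i: 14/13·1 + 21/11·1 + (-5/4)·1 + (-11/7)·1 = 659/4004 ≠ 1 ⇒ order 0.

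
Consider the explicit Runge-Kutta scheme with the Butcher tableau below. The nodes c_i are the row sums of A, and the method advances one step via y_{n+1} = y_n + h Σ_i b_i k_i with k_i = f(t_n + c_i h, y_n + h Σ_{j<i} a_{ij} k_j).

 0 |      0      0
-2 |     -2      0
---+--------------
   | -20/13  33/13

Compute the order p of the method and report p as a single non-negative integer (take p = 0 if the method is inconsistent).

1

b = (-20/13, 33/13)
c = (0, -2)
Σ b_i: (-20/13)·1 + 33/13·1 = 1 ✓
b·c: 33/13·(-2) = -66/13 ≠ 1/2 ⇒ order 1.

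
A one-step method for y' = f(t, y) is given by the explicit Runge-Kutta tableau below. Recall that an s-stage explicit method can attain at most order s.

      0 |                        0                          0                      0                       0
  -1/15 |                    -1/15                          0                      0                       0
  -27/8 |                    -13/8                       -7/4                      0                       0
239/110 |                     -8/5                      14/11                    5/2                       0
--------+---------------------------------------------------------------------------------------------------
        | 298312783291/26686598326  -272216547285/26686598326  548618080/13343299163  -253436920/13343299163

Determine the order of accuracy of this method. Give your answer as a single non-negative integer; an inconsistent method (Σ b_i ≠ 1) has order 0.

3

b = (298312783291/26686598326, -272216547285/26686598326, 548618080/13343299163, -253436920/13343299163)
c = (0, -1/15, -27/8, 239/110)
Ac = (0, 0, 7/60, -22499/2640)
Σ b_i: 298312783291/26686598326·1 + (-272216547285/26686598326)·1 + 548618080/13343299163·1 + (-253436920/13343299163)·1 = 1 ✓
b·c: (-272216547285/26686598326)·(-1/15) + 548618080/13343299163·(-27/8) + (-253436920/13343299163)·239/110 = 1/2 ✓
b·c²: (-272216547285/26686598326)·1/225 + 548618080/13343299163·729/64 + (-253436920/13343299163)·57121/12100 = 1/3 ✓
b·Ac: 548618080/13343299163·7/60 + (-253436920/13343299163)·(-22499/2640) = 1/6 ✓
b·c³: (-272216547285/26686598326)·(-1/3375) + 548618080/13343299163·(-19683/512) + (-253436920/13343299163)·13651919/1331000 = -936534770396771/528394646854800 ≠ 1/4 ⇒ order 3.
b·(c∘Ac): 548618080/13343299163·(-63/160) + (-253436920/13343299163)·(-5377261/290400) = 268608415603/800597949780 ≠ 1/8
b·Ac²: 548618080/13343299163·(-7/900) + (-253436920/13343299163)·9023167/316800 = -5200353291079/9607175397360 ≠ 1/12
b·A²c: (-253436920/13343299163)·7/24 = -221757305/40029897489 ≠ 1/24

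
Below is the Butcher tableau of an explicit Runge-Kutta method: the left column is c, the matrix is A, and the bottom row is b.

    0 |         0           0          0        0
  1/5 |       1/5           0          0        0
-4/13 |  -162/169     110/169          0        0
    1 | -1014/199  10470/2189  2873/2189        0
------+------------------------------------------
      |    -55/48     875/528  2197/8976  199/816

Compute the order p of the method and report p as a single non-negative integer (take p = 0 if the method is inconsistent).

4

b = (-55/48, 875/528, 2197/8976, 199/816)
c = (0, 1/5, -4/13, 1)
Ac = (0, 0, 22/169, 110/199)
Σ b_i: (-55/48)·1 + 875/528·1 + 2197/8976·1 + 199/816·1 = 1 ✓
b·c: 875/528·1/5 + 2197/8976·(-4/13) + 199/816·1 = 1/2 ✓
b·c²: 875/528·1/25 + 2197/8976·16/169 + 199/816·1 = 1/3 ✓
b·Ac: 2197/8976·22/169 + 199/816·110/199 = 1/6 ✓
b·c³: 875/528·1/125 + 2197/8976·(-64/2197) + 199/816·1 = 1/4 ✓
b·(c∘Ac): 2197/8976·(-88/2197) + 199/816·110/199 = 1/8 ✓
b·Ac²: 2197/8976·22/845 + 199/816·314/995 = 1/12 ✓
b·A²c: 199/816·34/199 = 1/24 ✓; 4 stages ⇒ order 4.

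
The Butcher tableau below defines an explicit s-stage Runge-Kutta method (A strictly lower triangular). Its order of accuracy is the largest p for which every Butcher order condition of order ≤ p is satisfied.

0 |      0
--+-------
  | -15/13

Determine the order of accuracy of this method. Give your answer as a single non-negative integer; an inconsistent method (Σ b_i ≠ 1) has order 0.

b = (-15/13)
c = (0)
Σ b_i: (-15/13)·1 = -15/13 ≠ 1 ⇒ order 0.

0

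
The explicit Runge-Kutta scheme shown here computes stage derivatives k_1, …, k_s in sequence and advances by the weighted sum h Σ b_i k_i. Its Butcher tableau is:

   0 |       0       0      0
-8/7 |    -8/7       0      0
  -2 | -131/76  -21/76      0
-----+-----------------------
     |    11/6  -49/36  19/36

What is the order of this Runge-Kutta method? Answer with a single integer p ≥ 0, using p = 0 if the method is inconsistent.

b = (11/6, -49/36, 19/36)
c = (0, -8/7, -2)
Ac = (0, 0, 6/19)
Σ b_i: 11/6·1 + (-49/36)·1 + 19/36·1 = 1 ✓
b·c: (-49/36)·(-8/7) + 19/36·(-2) = 1/2 ✓
b·c²: (-49/36)·64/49 + 19/36·4 = 1/3 ✓
b·Ac: 19/36·6/19 = 1/6 ✓; 3 stages ⇒ order 3.

3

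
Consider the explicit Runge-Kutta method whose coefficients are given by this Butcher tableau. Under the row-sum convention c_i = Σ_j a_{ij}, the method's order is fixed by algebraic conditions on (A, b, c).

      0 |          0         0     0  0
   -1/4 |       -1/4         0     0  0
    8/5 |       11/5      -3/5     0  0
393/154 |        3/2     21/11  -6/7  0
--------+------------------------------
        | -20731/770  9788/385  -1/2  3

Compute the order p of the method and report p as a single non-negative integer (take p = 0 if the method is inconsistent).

2

b = (-20731/770, 9788/385, -1/2, 3)
c = (0, -1/4, 8/5, 393/154)
Ac = (0, 0, 3/20, -2847/1540)
Σ b_i: (-20731/770)·1 + 9788/385·1 + (-1/2)·1 + 3·1 = 1 ✓
b·c: 9788/385·(-1/4) + (-1/2)·8/5 + 3·393/154 = 1/2 ✓
b·c²: 9788/385·1/16 + (-1/2)·64/25 + 3·154449/23716 = 5883429/296450 ≠ 1/3 ⇒ order 2.
b·Ac: (-1/2)·3/20 + 3·(-2847/1540) = -17313/3080 ≠ 1/6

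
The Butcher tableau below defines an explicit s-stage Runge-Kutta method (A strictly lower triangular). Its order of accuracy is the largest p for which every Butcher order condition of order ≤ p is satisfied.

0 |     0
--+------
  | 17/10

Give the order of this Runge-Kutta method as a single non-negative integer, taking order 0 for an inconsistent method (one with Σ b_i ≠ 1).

0

b = (17/10)
c = (0)
Σ b_i: 17/10·1 = 17/10 ≠ 1 ⇒ order 0.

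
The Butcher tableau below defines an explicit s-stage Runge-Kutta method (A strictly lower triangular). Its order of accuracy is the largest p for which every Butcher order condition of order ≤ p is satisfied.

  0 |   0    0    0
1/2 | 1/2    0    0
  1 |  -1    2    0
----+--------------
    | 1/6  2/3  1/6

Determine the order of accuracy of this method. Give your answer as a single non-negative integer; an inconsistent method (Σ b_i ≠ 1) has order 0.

3

b = (1/6, 2/3, 1/6)
c = (0, 1/2, 1)
Ac = (0, 0, 1)
Σ b_i: 1/6·1 + 2/3·1 + 1/6·1 = 1 ✓
b·c: 2/3·1/2 + 1/6·1 = 1/2 ✓
b·c²: 2/3·1/4 + 1/6·1 = 1/3 ✓
b·Ac: 1/6·1 = 1/6 ✓; 3 stages ⇒ order 3.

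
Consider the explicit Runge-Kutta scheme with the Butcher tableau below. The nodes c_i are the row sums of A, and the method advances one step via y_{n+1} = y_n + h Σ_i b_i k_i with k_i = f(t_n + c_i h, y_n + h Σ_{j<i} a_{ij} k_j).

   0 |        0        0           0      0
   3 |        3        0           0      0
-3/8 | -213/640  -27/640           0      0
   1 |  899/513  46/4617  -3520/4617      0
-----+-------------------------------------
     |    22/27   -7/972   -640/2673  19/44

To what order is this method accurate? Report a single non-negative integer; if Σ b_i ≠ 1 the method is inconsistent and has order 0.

b = (22/27, -7/972, -640/2673, 19/44)
c = (0, 3, -3/8, 1)
Ac = (0, 0, -81/640, 6/19)
Σ b_i: 22/27·1 + (-7/972)·1 + (-640/2673)·1 + 19/44·1 = 1 ✓
b·c: (-7/972)·3 + (-640/2673)·(-3/8) + 19/44·1 = 1/2 ✓
b·c²: (-7/972)·9 + (-640/2673)·9/64 + 19/44·1 = 1/3 ✓
b·Ac: (-640/2673)·(-81/640) + 19/44·6/19 = 1/6 ✓
b·c³: (-7/972)·27 + (-640/2673)·(-27/512) + 19/44·1 = 1/4 ✓
b·(c∘Ac): (-640/2673)·243/5120 + 19/44·6/19 = 1/8 ✓
b·Ac²: (-640/2673)·(-243/640) + 19/44·(-1/57) = 1/12 ✓
b·A²c: 19/44·11/114 = 1/24 ✓; 4 stages ⇒ order 4.

4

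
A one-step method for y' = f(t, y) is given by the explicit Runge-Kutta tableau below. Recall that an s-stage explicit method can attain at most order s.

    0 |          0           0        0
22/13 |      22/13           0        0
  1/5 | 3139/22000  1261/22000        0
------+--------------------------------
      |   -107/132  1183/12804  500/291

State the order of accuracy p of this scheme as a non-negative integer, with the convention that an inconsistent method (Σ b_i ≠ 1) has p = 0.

b = (-107/132, 1183/12804, 500/291)
c = (0, 22/13, 1/5)
Ac = (0, 0, 97/1000)
Σ b_i: (-107/132)·1 + 1183/12804·1 + 500/291·1 = 1 ✓
b·c: 1183/12804·22/13 + 500/291·1/5 = 1/2 ✓
b·c²: 1183/12804·484/169 + 500/291·1/25 = 1/3 ✓
b·Ac: 500/291·97/1000 = 1/6 ✓; 3 stages ⇒ order 3.

3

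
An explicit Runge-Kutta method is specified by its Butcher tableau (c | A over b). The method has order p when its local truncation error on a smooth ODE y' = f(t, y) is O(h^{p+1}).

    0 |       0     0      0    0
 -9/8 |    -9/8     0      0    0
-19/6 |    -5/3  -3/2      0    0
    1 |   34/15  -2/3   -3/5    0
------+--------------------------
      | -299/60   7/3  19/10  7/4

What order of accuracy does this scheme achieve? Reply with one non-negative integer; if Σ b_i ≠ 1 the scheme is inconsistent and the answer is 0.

1

b = (-299/60, 7/3, 19/10, 7/4)
c = (0, -9/8, -19/6, 1)
Ac = (0, 0, 27/16, 53/20)
Σ b_i: (-299/60)·1 + 7/3·1 + 19/10·1 + 7/4·1 = 1 ✓
b·c: 7/3·(-9/8) + 19/10·(-19/6) + 7/4·1 = -827/120 ≠ 1/2 ⇒ order 1.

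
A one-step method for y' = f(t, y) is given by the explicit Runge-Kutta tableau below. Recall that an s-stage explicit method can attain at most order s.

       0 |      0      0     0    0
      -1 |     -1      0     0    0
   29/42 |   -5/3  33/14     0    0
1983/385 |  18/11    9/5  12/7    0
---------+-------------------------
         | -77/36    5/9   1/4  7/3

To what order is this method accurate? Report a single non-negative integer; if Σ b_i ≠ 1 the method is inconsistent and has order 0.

1

b = (-77/36, 5/9, 1/4, 7/3)
c = (0, -1, 29/42, 1983/385)
Ac = (0, 0, -33/14, -151/245)
Σ b_i: (-77/36)·1 + 5/9·1 + 1/4·1 + 7/3·1 = 1 ✓
b·c: 5/9·(-1) + 1/4·29/42 + 7/3·1983/385 = 322529/27720 ≠ 1/2 ⇒ order 1.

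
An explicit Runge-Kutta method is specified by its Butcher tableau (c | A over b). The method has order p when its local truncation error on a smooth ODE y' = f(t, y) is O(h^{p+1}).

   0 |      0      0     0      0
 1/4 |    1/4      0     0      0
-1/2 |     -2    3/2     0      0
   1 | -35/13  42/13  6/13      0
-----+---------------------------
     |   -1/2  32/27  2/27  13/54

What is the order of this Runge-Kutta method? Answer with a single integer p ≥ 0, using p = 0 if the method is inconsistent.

b = (-1/2, 32/27, 2/27, 13/54)
c = (0, 1/4, -1/2, 1)
Ac = (0, 0, 3/8, 15/26)
Σ b_i: (-1/2)·1 + 32/27·1 + 2/27·1 + 13/54·1 = 1 ✓
b·c: 32/27·1/4 + 2/27·(-1/2) + 13/54·1 = 1/2 ✓
b·c²: 32/27·1/16 + 2/27·1/4 + 13/54·1 = 1/3 ✓
b·Ac: 2/27·3/8 + 13/54·15/26 = 1/6 ✓
b·c³: 32/27·1/64 + 2/27·(-1/8) + 13/54·1 = 1/4 ✓
b·(c∘Ac): 2/27·(-3/16) + 13/54·15/26 = 1/8 ✓
b·Ac²: 2/27·3/32 + 13/54·33/104 = 1/12 ✓
b·A²c: 13/54·9/52 = 1/24 ✓; 4 stages ⇒ order 4.

4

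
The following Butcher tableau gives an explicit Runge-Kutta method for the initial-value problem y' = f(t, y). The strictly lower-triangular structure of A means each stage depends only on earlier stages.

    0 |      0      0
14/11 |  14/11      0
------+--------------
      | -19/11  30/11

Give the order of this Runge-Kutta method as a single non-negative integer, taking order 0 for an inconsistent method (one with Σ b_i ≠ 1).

1

b = (-19/11, 30/11)
c = (0, 14/11)
Σ b_i: (-19/11)·1 + 30/11·1 = 1 ✓
b·c: 30/11·14/11 = 420/121 ≠ 1/2 ⇒ order 1.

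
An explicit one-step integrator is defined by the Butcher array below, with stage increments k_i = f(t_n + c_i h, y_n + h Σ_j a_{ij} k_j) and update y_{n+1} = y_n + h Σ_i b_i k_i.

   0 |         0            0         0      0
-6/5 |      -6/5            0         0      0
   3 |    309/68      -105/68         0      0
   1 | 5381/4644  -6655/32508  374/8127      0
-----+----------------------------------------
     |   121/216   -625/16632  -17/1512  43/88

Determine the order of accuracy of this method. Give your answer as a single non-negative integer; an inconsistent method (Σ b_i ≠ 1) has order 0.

b = (121/216, -625/16632, -17/1512, 43/88)
c = (0, -6/5, 3, 1)
Ac = (0, 0, 63/34, 33/86)
Σ b_i: 121/216·1 + (-625/16632)·1 + (-17/1512)·1 + 43/88·1 = 1 ✓
b·c: (-625/16632)·(-6/5) + (-17/1512)·3 + 43/88·1 = 1/2 ✓
b·c²: (-625/16632)·36/25 + (-17/1512)·9 + 43/88·1 = 1/3 ✓
b·Ac: (-17/1512)·63/34 + 43/88·33/86 = 1/6 ✓
b·c³: (-625/16632)·(-216/125) + (-17/1512)·27 + 43/88·1 = 1/4 ✓
b·(c∘Ac): (-17/1512)·189/34 + 43/88·33/86 = 1/8 ✓
b·Ac²: (-17/1512)·(-189/85) + 43/88·77/645 = 1/12 ✓
b·A²c: 43/88·11/129 = 1/24 ✓; 4 stages ⇒ order 4.

4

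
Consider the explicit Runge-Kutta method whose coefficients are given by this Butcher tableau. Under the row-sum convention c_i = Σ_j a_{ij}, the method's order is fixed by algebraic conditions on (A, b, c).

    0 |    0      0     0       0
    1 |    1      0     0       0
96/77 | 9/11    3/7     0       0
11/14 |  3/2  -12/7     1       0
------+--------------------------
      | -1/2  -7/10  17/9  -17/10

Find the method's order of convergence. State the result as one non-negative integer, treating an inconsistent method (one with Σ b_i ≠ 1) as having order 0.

b = (-1/2, -7/10, 17/9, -17/10)
c = (0, 1, 96/77, 11/14)
Ac = (0, 0, 3/7, -36/77)
Σ b_i: (-1/2)·1 + (-7/10)·1 + 17/9·1 + (-17/10)·1 = -91/90 ≠ 1 ⇒ order 0.

0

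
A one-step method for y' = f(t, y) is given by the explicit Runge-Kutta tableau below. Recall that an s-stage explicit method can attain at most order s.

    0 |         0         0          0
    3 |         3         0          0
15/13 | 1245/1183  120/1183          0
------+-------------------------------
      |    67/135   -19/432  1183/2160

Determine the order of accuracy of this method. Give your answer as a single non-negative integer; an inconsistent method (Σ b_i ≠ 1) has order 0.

b = (67/135, -19/432, 1183/2160)
c = (0, 3, 15/13)
Ac = (0, 0, 360/1183)
Σ b_i: 67/135·1 + (-19/432)·1 + 1183/2160·1 = 1 ✓
b·c: (-19/432)·3 + 1183/2160·15/13 = 1/2 ✓
b·c²: (-19/432)·9 + 1183/2160·225/169 = 1/3 ✓
b·Ac: 1183/2160·360/1183 = 1/6 ✓; 3 stages ⇒ order 3.

3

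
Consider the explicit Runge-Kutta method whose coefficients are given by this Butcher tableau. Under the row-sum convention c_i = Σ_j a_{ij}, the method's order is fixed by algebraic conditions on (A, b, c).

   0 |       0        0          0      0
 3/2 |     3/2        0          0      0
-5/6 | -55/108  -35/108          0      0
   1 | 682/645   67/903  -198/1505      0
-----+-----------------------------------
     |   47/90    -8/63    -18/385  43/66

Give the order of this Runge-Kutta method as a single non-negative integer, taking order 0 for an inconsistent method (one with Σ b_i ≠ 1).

4

b = (47/90, -8/63, -18/385, 43/66)
c = (0, 3/2, -5/6, 1)
Ac = (0, 0, -35/72, 19/86)
Σ b_i: 47/90·1 + (-8/63)·1 + (-18/385)·1 + 43/66·1 = 1 ✓
b·c: (-8/63)·3/2 + (-18/385)·(-5/6) + 43/66·1 = 1/2 ✓
b·c²: (-8/63)·9/4 + (-18/385)·25/36 + 43/66·1 = 1/3 ✓
b·Ac: (-18/385)·(-35/72) + 43/66·19/86 = 1/6 ✓
b·c³: (-8/63)·27/8 + (-18/385)·(-125/216) + 43/66·1 = 1/4 ✓
b·(c∘Ac): (-18/385)·175/432 + 43/66·19/86 = 1/8 ✓
b·Ac²: (-18/385)·(-35/48) + 43/66·13/172 = 1/12 ✓
b·A²c: 43/66·11/172 = 1/24 ✓; 4 stages ⇒ order 4.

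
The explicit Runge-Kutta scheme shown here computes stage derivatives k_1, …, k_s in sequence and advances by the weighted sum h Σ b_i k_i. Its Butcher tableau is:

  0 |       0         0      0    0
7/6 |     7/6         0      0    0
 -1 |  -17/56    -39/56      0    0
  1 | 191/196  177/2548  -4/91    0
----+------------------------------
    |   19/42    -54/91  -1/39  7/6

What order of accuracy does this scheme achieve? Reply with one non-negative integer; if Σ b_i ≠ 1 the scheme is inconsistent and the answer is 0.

4

b = (19/42, -54/91, -1/39, 7/6)
c = (0, 7/6, -1, 1)
Ac = (0, 0, -13/16, 1/8)
Σ b_i: 19/42·1 + (-54/91)·1 + (-1/39)·1 + 7/6·1 = 1 ✓
b·c: (-54/91)·7/6 + (-1/39)·(-1) + 7/6·1 = 1/2 ✓
b·c²: (-54/91)·49/36 + (-1/39)·1 + 7/6·1 = 1/3 ✓
b·Ac: (-1/39)·(-13/16) + 7/6·1/8 = 1/6 ✓
b·c³: (-54/91)·343/216 + (-1/39)·(-1) + 7/6·1 = 1/4 ✓
b·(c∘Ac): (-1/39)·13/16 + 7/6·1/8 = 1/8 ✓
b·Ac²: (-1/39)·(-91/96) + 7/6·17/336 = 1/12 ✓
b·A²c: 7/6·1/28 = 1/24 ✓; 4 stages ⇒ order 4.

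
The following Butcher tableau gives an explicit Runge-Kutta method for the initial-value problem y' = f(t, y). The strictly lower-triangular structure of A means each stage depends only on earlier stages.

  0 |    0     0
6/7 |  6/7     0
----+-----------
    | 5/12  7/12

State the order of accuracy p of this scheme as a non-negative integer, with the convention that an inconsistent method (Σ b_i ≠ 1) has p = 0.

b = (5/12, 7/12)
c = (0, 6/7)
Σ b_i: 5/12·1 + 7/12·1 = 1 ✓
b·c: 7/12·6/7 = 1/2 ✓; 2 stages ⇒ order 2.

2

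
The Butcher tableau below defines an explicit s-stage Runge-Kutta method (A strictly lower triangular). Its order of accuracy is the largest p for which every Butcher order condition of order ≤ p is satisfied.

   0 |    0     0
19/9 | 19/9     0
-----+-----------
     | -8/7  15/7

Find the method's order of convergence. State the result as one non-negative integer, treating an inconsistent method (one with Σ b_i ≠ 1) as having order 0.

b = (-8/7, 15/7)
c = (0, 19/9)
Σ b_i: (-8/7)·1 + 15/7·1 = 1 ✓
b·c: 15/7·19/9 = 95/21 ≠ 1/2 ⇒ order 1.

1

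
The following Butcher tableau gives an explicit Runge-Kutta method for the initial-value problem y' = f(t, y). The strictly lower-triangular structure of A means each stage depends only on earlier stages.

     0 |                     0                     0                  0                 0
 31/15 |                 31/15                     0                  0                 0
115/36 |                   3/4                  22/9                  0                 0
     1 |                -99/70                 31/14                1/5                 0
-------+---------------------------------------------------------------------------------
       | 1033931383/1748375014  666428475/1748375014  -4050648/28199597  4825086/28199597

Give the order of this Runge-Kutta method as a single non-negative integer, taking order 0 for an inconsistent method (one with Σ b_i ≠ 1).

b = (1033931383/1748375014, 666428475/1748375014, -4050648/28199597, 4825086/28199597)
c = (0, 31/15, 115/36, 1)
Ac = (0, 0, 682/135, 6571/1260)
Σ b_i: 1033931383/1748375014·1 + 666428475/1748375014·1 + (-4050648/28199597)·1 + 4825086/28199597·1 = 1 ✓
b·c: 666428475/1748375014·31/15 + (-4050648/28199597)·115/36 + 4825086/28199597·1 = 1/2 ✓
b·c²: 666428475/1748375014·961/225 + (-4050648/28199597)·13225/1296 + 4825086/28199597·1 = 1/3 ✓
b·Ac: (-4050648/28199597)·682/135 + 4825086/28199597·6571/1260 = 1/6 ✓
b·c³: 666428475/1748375014·29791/3375 + (-4050648/28199597)·1520875/46656 + 4825086/28199597·1 = -3880412131/3383951640 ≠ 1/4 ⇒ order 3.
b·(c∘Ac): (-4050648/28199597)·7843/486 + 4825086/28199597·6571/1260 = -1206167527/845987910 ≠ 1/8
b·Ac²: (-4050648/28199597)·21142/2025 + 4825086/28199597·2607827/226800 = 14244971173/30455564760 ≠ 1/12
b·A²c: 4825086/28199597·682/675 = 1096902884/6344909325 ≠ 1/24

3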